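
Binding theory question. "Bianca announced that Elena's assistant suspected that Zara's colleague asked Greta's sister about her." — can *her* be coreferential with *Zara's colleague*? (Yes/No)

No

*her* is a pronoun; Principle B requires it to be free in its binding domain — the clause headed by 'asked'.
— Zara's colleague: subject of the clause headed by 'asked'; c-commands the pronoun within its binding domain — blocked (Principle B).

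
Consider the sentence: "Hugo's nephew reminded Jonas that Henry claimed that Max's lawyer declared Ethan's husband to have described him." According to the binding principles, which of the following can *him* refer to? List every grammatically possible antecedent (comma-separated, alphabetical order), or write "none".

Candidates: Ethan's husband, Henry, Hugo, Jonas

Henry, Hugo, Jonas

*him* is a pronoun; Principle B requires it to be free in its binding domain — the clause headed by 'described'.
— Ethan's husband: subject of the clause headed by 'described'; c-commands the pronoun within its binding domain — blocked (Principle B).
— Henry: subject of the clause headed by 'claimed'; c-commands the pronoun but lies outside its binding domain — allowed.
— Hugo: possessor inside the subject DP of the matrix clause; does not c-command the pronoun — Principle B does not apply; allowed.
— Jonas: object of the matrix clause; c-commands the pronoun but lies outside its binding domain — allowed.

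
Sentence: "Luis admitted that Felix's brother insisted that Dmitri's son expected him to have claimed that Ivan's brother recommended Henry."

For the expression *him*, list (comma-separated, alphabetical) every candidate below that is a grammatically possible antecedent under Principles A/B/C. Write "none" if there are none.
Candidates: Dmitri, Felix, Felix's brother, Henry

*him* is a pronoun; Principle B requires it to be free in its binding domain — the clause headed by 'expected'.
— Dmitri: possessor inside the subject DP of the clause headed by 'expected'; does not c-command the pronoun — Principle B does not apply; allowed.
— Felix: possessor inside the subject DP of the clause headed by 'insisted'; does not c-command the pronoun — Principle B does not apply; allowed.
— Felix's brother: subject of the clause headed by 'insisted'; c-commands the pronoun but lies outside its binding domain — allowed.
— Henry: object of the clause headed by 'recommended'; is c-commanded by the pronoun; coreference would bind this R-expression — blocked (Principle C).

Dmitri, Felix, Felix's brother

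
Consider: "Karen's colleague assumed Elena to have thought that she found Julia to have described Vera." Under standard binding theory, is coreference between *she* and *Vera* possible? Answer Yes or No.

No

*Vera* is an R-expression; Principle C requires it to be free (not bound by any c-commanding expression).
— she: subject of the clause headed by 'found'; the pronoun c-commands the R-expression — coreference blocked (Principle C).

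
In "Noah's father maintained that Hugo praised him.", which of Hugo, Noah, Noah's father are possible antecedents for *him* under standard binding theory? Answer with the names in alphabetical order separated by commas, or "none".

*him* is a pronoun; Principle B requires it to be free in its binding domain — the clause headed by 'praised'.
— Hugo: subject of the clause headed by 'praised'; c-commands the pronoun within its binding domain — blocked (Principle B).
— Noah: possessor inside the subject DP of the matrix clause; does not c-command the pronoun — Principle B does not apply; allowed.
— Noah's father: subject of the matrix clause; c-commands the pronoun but lies outside its binding domain — allowed.

Noah, Noah's father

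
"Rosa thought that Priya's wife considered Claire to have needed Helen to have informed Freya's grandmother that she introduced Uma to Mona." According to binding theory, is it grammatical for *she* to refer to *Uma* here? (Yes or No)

No

*Uma* is an R-expression; Principle C requires it to be free (not bound by any c-commanding expression).
— she: subject of the clause headed by 'introduced'; the pronoun c-commands the R-expression — coreference blocked (Principle C).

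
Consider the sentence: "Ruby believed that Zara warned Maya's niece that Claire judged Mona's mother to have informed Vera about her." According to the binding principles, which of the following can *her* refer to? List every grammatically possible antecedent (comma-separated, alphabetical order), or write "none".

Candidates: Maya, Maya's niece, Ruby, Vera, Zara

Maya, Maya's niece, Ruby, Zara

*her* is a pronoun; Principle B requires it to be free in its binding domain — the clause headed by 'informed'.
— Maya: possessor inside the object DP of the clause headed by 'warned'; does not c-command the pronoun — Principle B does not apply; allowed.
— Maya's niece: object of the clause headed by 'warned'; c-commands the pronoun but lies outside its binding domain — allowed.
— Ruby: subject of the matrix clause; c-commands the pronoun but lies outside its binding domain — allowed.
— Vera: object of the clause headed by 'informed'; c-commands the pronoun within its binding domain — blocked (Principle B).
— Zara: subject of the clause headed by 'warned'; c-commands the pronoun but lies outside its binding domain — allowed.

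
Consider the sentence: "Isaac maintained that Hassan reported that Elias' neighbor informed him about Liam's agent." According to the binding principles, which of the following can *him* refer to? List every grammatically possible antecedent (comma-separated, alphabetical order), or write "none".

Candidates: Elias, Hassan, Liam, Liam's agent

Elias, Hassan

*him* is a pronoun; Principle B requires it to be free in its binding domain — the clause headed by 'informed'.
— Elias: possessor inside the subject DP of the clause headed by 'informed'; does not c-command the pronoun — Principle B does not apply; allowed.
— Hassan: subject of the clause headed by 'reported'; c-commands the pronoun but lies outside its binding domain — allowed.
— Liam: possessor inside the second object DP of the clause headed by 'informed'; is c-commanded by the pronoun; coreference would bind this R-expression — blocked (Principle C).
— Liam's agent: second object of the clause headed by 'informed'; is c-commanded by the pronoun; coreference would bind this R-expression — blocked (Principle C).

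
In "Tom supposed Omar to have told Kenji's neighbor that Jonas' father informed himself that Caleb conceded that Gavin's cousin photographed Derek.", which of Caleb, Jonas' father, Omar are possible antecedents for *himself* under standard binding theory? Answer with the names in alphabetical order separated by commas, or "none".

*himself* is a reflexive; Principle A requires it to be bound within its binding domain — the clause headed by 'informed'.
— Caleb: subject of the clause headed by 'conceded'; does not c-command the reflexive — cannot bind it (Principle A).
— Jonas' father: subject of the clause headed by 'informed'; c-commands the reflexive within its binding domain — allowed (Principle A).
— Omar: subject of the clause headed by 'told'; c-commands the reflexive but lies outside its binding domain — cannot bind it (Principle A).

Jonas' father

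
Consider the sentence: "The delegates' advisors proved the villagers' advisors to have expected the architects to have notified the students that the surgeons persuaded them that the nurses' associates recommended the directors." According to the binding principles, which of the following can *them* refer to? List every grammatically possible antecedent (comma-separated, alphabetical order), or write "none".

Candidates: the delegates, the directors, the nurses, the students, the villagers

*them* is a pronoun; Principle B requires it to be free in its binding domain — the clause headed by 'persuaded'.
— the delegates: possessor inside the subject DP of the matrix clause; does not c-command the pronoun — Principle B does not apply; allowed.
— the directors: object of the clause headed by 'recommended'; is c-commanded by the pronoun; coreference would bind this R-expression — blocked (Principle C).
— the nurses: possessor inside the subject DP of the clause headed by 'recommended'; is c-commanded by the pronoun; coreference would bind this R-expression — blocked (Principle C).
— the students: object of the clause headed by 'notified'; c-commands the pronoun but lies outside its binding domain — allowed.
— the villagers: possessor inside the subject DP of the clause headed by 'expected'; does not c-command the pronoun — Principle B does not apply; allowed.

the delegates, the students, the villagers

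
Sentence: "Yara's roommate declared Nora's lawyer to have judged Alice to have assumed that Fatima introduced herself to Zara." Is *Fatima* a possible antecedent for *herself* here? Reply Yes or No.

*herself* is a reflexive; Principle A requires it to be bound within its binding domain — the clause headed by 'introduced'.
— Fatima: subject of the clause headed by 'introduced'; c-commands the reflexive within its binding domain — allowed (Principle A).

Yes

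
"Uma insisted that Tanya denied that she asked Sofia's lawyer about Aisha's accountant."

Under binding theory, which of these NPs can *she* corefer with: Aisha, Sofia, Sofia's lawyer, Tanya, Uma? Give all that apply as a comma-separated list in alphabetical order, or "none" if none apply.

*she* is a pronoun; Principle B requires it to be free in its binding domain — the clause headed by 'asked'.
— Aisha: possessor inside the second object DP of the clause headed by 'asked'; is c-commanded by the pronoun; coreference would bind this R-expression — blocked (Principle C).
— Sofia: possessor inside the object DP of the clause headed by 'asked'; is c-commanded by the pronoun; coreference would bind this R-expression — blocked (Principle C).
— Sofia's lawyer: object of the clause headed by 'asked'; is c-commanded by the pronoun; coreference would bind this R-expression — blocked (Principle C).
— Tanya: subject of the clause headed by 'denied'; c-commands the pronoun but lies outside its binding domain — allowed.
— Uma: subject of the matrix clause; c-commands the pronoun but lies outside its binding domain — allowed.

Tanya, Uma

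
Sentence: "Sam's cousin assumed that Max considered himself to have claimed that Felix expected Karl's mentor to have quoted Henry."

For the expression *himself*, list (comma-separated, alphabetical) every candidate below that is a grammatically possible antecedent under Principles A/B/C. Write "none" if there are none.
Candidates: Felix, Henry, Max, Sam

*himself* is a reflexive; Principle A requires it to be bound within its binding domain — the clause headed by 'considered'.
— Felix: subject of the clause headed by 'expected'; does not c-command the reflexive — cannot bind it (Principle A).
— Henry: object of the clause headed by 'quoted'; does not c-command the reflexive — cannot bind it (Principle A).
— Max: subject of the clause headed by 'considered'; c-commands the reflexive within its binding domain — allowed (Principle A).
— Sam: possessor inside the subject DP of the matrix clause; does not c-command the reflexive — cannot bind it (Principle A).

Max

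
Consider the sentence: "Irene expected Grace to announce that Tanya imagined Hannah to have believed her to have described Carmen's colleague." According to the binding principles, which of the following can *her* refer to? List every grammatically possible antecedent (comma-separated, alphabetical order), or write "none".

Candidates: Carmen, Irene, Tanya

Irene, Tanya

*her* is a pronoun; Principle B requires it to be free in its binding domain — the clause headed by 'believed'.
— Carmen: possessor inside the object DP of the clause headed by 'described'; is c-commanded by the pronoun; coreference would bind this R-expression — blocked (Principle C).
— Irene: subject of the matrix clause; c-commands the pronoun but lies outside its binding domain — allowed.
— Tanya: subject of the clause headed by 'imagined'; c-commands the pronoun but lies outside its binding domain — allowed.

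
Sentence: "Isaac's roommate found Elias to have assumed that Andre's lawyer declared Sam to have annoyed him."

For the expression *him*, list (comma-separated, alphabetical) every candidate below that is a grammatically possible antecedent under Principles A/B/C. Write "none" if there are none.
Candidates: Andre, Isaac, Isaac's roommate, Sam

*him* is a pronoun; Principle B requires it to be free in its binding domain — the clause headed by 'annoyed'.
— Andre: possessor inside the subject DP of the clause headed by 'declared'; does not c-command the pronoun — Principle B does not apply; allowed.
— Isaac: possessor inside the subject DP of the matrix clause; does not c-command the pronoun — Principle B does not apply; allowed.
— Isaac's roommate: subject of the matrix clause; c-commands the pronoun but lies outside its binding domain — allowed.
— Sam: subject of the clause headed by 'annoyed'; c-commands the pronoun within its binding domain — blocked (Principle B).

Andre, Isaac, Isaac's roommate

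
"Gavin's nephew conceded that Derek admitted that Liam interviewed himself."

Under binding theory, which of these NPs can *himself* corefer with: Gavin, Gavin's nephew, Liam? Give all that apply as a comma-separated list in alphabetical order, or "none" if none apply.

*himself* is a reflexive; Principle A requires it to be bound within its binding domain — the clause headed by 'interviewed'.
— Gavin: possessor inside the subject DP of the matrix clause; does not c-command the reflexive — cannot bind it (Principle A).
— Gavin's nephew: subject of the matrix clause; c-commands the reflexive but lies outside its binding domain — cannot bind it (Principle A).
— Liam: subject of the clause headed by 'interviewed'; c-commands the reflexive within its binding domain — allowed (Principle A).

Liam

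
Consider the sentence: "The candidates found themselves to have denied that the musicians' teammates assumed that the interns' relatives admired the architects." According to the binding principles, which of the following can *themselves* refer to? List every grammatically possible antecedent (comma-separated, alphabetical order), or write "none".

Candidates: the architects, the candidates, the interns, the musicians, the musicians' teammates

the candidates

*themselves* is a reflexive; Principle A requires it to be bound within its binding domain — the matrix clause.
— the architects: object of the clause headed by 'admired'; does not c-command the reflexive — cannot bind it (Principle A).
— the candidates: subject of the matrix clause; c-commands the reflexive within its binding domain — allowed (Principle A).
— the interns: possessor inside the subject DP of the clause headed by 'admired'; does not c-command the reflexive — cannot bind it (Principle A).
— the musicians: possessor inside the subject DP of the clause headed by 'assumed'; does not c-command the reflexive — cannot bind it (Principle A).
— the musicians' teammates: subject of the clause headed by 'assumed'; does not c-command the reflexive — cannot bind it (Principle A).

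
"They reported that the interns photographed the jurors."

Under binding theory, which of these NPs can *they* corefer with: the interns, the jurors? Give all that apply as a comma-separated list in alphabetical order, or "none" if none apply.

none

*they* is a pronoun; Principle B requires it to be free in its binding domain — the matrix clause.
— the interns: subject of the clause headed by 'photographed'; is c-commanded by the pronoun; coreference would bind this R-expression — blocked (Principle C).
— the jurors: object of the clause headed by 'photographed'; is c-commanded by the pronoun; coreference would bind this R-expression — blocked (Principle C).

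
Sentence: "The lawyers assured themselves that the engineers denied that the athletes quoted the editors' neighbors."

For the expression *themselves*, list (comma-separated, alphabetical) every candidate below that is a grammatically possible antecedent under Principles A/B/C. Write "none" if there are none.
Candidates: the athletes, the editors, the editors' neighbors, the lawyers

*themselves* is a reflexive; Principle A requires it to be bound within its binding domain — the matrix clause.
— the athletes: subject of the clause headed by 'quoted'; does not c-command the reflexive — cannot bind it (Principle A).
— the editors: possessor inside the object DP of the clause headed by 'quoted'; does not c-command the reflexive — cannot bind it (Principle A).
— the editors' neighbors: object of the clause headed by 'quoted'; does not c-command the reflexive — cannot bind it (Principle A).
— the lawyers: subject of the matrix clause; c-commands the reflexive within its binding domain — allowed (Principle A).

the lawyers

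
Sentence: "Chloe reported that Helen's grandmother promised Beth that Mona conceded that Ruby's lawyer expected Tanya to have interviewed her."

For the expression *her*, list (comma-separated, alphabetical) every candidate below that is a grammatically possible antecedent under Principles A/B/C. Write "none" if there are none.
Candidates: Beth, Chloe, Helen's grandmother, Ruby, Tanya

Beth, Chloe, Helen's grandmother, Ruby

*her* is a pronoun; Principle B requires it to be free in its binding domain — the clause headed by 'interviewed'.
— Beth: object of the clause headed by 'promised'; c-commands the pronoun but lies outside its binding domain — allowed.
— Chloe: subject of the matrix clause; c-commands the pronoun but lies outside its binding domain — allowed.
— Helen's grandmother: subject of the clause headed by 'promised'; c-commands the pronoun but lies outside its binding domain — allowed.
— Ruby: possessor inside the subject DP of the clause headed by 'expected'; does not c-command the pronoun — Principle B does not apply; allowed.
— Tanya: subject of the clause headed by 'interviewed'; c-commands the pronoun within its binding domain — blocked (Principle B).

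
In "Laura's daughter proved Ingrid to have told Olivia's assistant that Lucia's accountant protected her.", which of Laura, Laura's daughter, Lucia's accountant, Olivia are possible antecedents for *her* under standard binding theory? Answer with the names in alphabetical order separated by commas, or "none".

Laura, Laura's daughter, Olivia

*her* is a pronoun; Principle B requires it to be free in its binding domain — the clause headed by 'protected'.
— Laura: possessor inside the subject DP of the matrix clause; does not c-command the pronoun — Principle B does not apply; allowed.
— Laura's daughter: subject of the matrix clause; c-commands the pronoun but lies outside its binding domain — allowed.
— Lucia's accountant: subject of the clause headed by 'protected'; c-commands the pronoun within its binding domain — blocked (Principle B).
— Olivia: possessor inside the object DP of the clause headed by 'told'; does not c-command the pronoun — Principle B does not apply; allowed.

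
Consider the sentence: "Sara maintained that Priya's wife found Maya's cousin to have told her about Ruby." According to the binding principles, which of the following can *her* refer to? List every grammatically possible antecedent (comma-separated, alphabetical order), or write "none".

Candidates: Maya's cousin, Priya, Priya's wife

Priya, Priya's wife

*her* is a pronoun; Principle B requires it to be free in its binding domain — the clause headed by 'told'.
— Maya's cousin: subject of the clause headed by 'told'; c-commands the pronoun within its binding domain — blocked (Principle B).
— Priya: possessor inside the subject DP of the clause headed by 'found'; does not c-command the pronoun — Principle B does not apply; allowed.
— Priya's wife: subject of the clause headed by 'found'; c-commands the pronoun but lies outside its binding domain — allowed.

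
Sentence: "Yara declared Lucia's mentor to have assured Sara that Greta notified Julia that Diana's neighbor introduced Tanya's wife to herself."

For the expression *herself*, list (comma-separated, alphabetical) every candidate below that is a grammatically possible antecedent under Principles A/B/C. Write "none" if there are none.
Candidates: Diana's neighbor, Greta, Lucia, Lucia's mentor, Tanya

Diana's neighbor

*herself* is a reflexive; Principle A requires it to be bound within its binding domain — the clause headed by 'introduced'.
— Diana's neighbor: subject of the clause headed by 'introduced'; c-commands the reflexive within its binding domain — allowed (Principle A).
— Greta: subject of the clause headed by 'notified'; c-commands the reflexive but lies outside its binding domain — cannot bind it (Principle A).
— Lucia: possessor inside the subject DP of the clause headed by 'assured'; does not c-command the reflexive — cannot bind it (Principle A).
— Lucia's mentor: subject of the clause headed by 'assured'; c-commands the reflexive but lies outside its binding domain — cannot bind it (Principle A).
— Tanya: possessor inside the object DP of the clause headed by 'introduced'; does not c-command the reflexive — cannot bind it (Principle A).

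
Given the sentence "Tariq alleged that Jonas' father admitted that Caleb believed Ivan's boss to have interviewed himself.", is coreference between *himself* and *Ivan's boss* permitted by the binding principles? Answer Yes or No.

*himself* is a reflexive; Principle A requires it to be bound within its binding domain — the clause headed by 'interviewed'.
— Ivan's boss: subject of the clause headed by 'interviewed'; c-commands the reflexive within its binding domain — allowed (Principle A).

Yes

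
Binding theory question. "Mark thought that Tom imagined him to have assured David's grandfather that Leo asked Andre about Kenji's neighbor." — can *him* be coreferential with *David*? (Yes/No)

No

*him* is a pronoun; Principle B requires it to be free in its binding domain — the clause headed by 'imagined'.
— David: possessor inside the object DP of the clause headed by 'assured'; is c-commanded by the pronoun; coreference would bind this R-expression — blocked (Principle C).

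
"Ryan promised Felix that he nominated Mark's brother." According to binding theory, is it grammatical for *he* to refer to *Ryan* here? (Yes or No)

Yes

*Ryan* is an R-expression; Principle C requires it to be free (not bound by any c-commanding expression).
— he: subject of the clause headed by 'nominated'; the pronoun does not c-command the R-expression — coreference allowed.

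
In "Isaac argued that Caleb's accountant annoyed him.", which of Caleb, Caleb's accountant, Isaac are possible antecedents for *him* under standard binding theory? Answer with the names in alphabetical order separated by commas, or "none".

*him* is a pronoun; Principle B requires it to be free in its binding domain — the clause headed by 'annoyed'.
— Caleb: possessor inside the subject DP of the clause headed by 'annoyed'; does not c-command the pronoun — Principle B does not apply; allowed.
— Caleb's accountant: subject of the clause headed by 'annoyed'; c-commands the pronoun within its binding domain — blocked (Principle B).
— Isaac: subject of the matrix clause; c-commands the pronoun but lies outside its binding domain — allowed.

Caleb, Isaac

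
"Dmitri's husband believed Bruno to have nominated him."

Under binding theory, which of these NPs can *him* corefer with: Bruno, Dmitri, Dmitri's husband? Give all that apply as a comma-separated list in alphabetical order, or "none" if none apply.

Dmitri, Dmitri's husband

*him* is a pronoun; Principle B requires it to be free in its binding domain — the clause headed by 'nominated'.
— Bruno: subject of the clause headed by 'nominated'; c-commands the pronoun within its binding domain — blocked (Principle B).
— Dmitri: possessor inside the subject DP of the matrix clause; does not c-command the pronoun — Principle B does not apply; allowed.
— Dmitri's husband: subject of the matrix clause; c-commands the pronoun but lies outside its binding domain — allowed.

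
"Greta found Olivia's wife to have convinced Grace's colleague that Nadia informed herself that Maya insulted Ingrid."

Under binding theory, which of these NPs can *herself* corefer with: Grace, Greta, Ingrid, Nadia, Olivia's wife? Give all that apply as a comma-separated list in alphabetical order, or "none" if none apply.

*herself* is a reflexive; Principle A requires it to be bound within its binding domain — the clause headed by 'informed'.
— Grace: possessor inside the object DP of the clause headed by 'convinced'; does not c-command the reflexive — cannot bind it (Principle A).
— Greta: subject of the matrix clause; c-commands the reflexive but lies outside its binding domain — cannot bind it (Principle A).
— Ingrid: object of the clause headed by 'insulted'; does not c-command the reflexive — cannot bind it (Principle A).
— Nadia: subject of the clause headed by 'informed'; c-commands the reflexive within its binding domain — allowed (Principle A).
— Olivia's wife: subject of the clause headed by 'convinced'; c-commands the reflexive but lies outside its binding domain — cannot bind it (Principle A).

Nadia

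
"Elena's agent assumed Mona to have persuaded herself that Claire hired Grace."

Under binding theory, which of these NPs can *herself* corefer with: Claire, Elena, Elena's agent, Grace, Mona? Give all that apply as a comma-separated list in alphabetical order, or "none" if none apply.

Mona

*herself* is a reflexive; Principle A requires it to be bound within its binding domain — the clause headed by 'persuaded'.
— Claire: subject of the clause headed by 'hired'; does not c-command the reflexive — cannot bind it (Principle A).
— Elena: possessor inside the subject DP of the matrix clause; does not c-command the reflexive — cannot bind it (Principle A).
— Elena's agent: subject of the matrix clause; c-commands the reflexive but lies outside its binding domain — cannot bind it (Principle A).
— Grace: object of the clause headed by 'hired'; does not c-command the reflexive — cannot bind it (Principle A).
— Mona: subject of the clause headed by 'persuaded'; c-commands the reflexive within its binding domain — allowed (Principle A).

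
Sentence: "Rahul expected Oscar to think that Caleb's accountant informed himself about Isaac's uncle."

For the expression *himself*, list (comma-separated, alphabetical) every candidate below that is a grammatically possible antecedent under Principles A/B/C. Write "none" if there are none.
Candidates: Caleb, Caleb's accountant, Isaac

Caleb's accountant

*himself* is a reflexive; Principle A requires it to be bound within its binding domain — the clause headed by 'informed'.
— Caleb: possessor inside the subject DP of the clause headed by 'informed'; does not c-command the reflexive — cannot bind it (Principle A).
— Caleb's accountant: subject of the clause headed by 'informed'; c-commands the reflexive within its binding domain — allowed (Principle A).
— Isaac: possessor inside the second object DP of the clause headed by 'informed'; does not c-command the reflexive — cannot bind it (Principle A).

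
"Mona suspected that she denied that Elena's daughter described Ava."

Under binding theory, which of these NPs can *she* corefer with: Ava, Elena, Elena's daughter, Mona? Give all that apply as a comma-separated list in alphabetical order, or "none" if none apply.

*she* is a pronoun; Principle B requires it to be free in its binding domain — the clause headed by 'denied'.
— Ava: object of the clause headed by 'described'; is c-commanded by the pronoun; coreference would bind this R-expression — blocked (Principle C).
— Elena: possessor inside the subject DP of the clause headed by 'described'; is c-commanded by the pronoun; coreference would bind this R-expression — blocked (Principle C).
— Elena's daughter: subject of the clause headed by 'described'; is c-commanded by the pronoun; coreference would bind this R-expression — blocked (Principle C).
— Mona: subject of the matrix clause; c-commands the pronoun but lies outside its binding domain — allowed.

Mona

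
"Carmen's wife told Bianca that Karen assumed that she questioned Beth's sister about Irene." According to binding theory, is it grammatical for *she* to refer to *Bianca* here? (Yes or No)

*Bianca* is an R-expression; Principle C requires it to be free (not bound by any c-commanding expression).
— she: subject of the clause headed by 'questioned'; the pronoun does not c-command the R-expression — coreference allowed.

Yes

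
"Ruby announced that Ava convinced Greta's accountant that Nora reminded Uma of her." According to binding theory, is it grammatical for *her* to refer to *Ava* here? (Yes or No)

Yes

*Ava* is an R-expression; Principle C requires it to be free (not bound by any c-commanding expression).
— her: second object of the clause headed by 'reminded'; the pronoun does not c-command the R-expression — coreference allowed.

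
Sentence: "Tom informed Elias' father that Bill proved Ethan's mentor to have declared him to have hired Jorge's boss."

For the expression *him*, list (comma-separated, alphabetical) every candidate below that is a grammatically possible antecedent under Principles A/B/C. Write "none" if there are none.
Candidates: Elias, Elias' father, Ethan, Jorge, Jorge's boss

Elias, Elias' father, Ethan

*him* is a pronoun; Principle B requires it to be free in its binding domain — the clause headed by 'declared'.
— Elias: possessor inside the object DP of the matrix clause; does not c-command the pronoun — Principle B does not apply; allowed.
— Elias' father: object of the matrix clause; c-commands the pronoun but lies outside its binding domain — allowed.
— Ethan: possessor inside the subject DP of the clause headed by 'declared'; does not c-command the pronoun — Principle B does not apply; allowed.
— Jorge: possessor inside the object DP of the clause headed by 'hired'; is c-commanded by the pronoun; coreference would bind this R-expression — blocked (Principle C).
— Jorge's boss: object of the clause headed by 'hired'; is c-commanded by the pronoun; coreference would bind this R-expression — blocked (Principle C).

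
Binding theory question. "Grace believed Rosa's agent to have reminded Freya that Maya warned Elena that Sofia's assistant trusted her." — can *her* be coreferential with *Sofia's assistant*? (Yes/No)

No

*her* is a pronoun; Principle B requires it to be free in its binding domain — the clause headed by 'trusted'.
— Sofia's assistant: subject of the clause headed by 'trusted'; c-commands the pronoun within its binding domain — blocked (Principle B).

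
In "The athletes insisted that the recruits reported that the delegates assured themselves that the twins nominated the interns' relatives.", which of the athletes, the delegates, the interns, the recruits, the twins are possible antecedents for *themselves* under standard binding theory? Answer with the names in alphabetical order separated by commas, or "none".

the delegates

*themselves* is a reflexive; Principle A requires it to be bound within its binding domain — the clause headed by 'assured'.
— the athletes: subject of the matrix clause; c-commands the reflexive but lies outside its binding domain — cannot bind it (Principle A).
— the delegates: subject of the clause headed by 'assured'; c-commands the reflexive within its binding domain — allowed (Principle A).
— the interns: possessor inside the object DP of the clause headed by 'nominated'; does not c-command the reflexive — cannot bind it (Principle A).
— the recruits: subject of the clause headed by 'reported'; c-commands the reflexive but lies outside its binding domain — cannot bind it (Principle A).
— the twins: subject of the clause headed by 'nominated'; does not c-command the reflexive — cannot bind it (Principle A).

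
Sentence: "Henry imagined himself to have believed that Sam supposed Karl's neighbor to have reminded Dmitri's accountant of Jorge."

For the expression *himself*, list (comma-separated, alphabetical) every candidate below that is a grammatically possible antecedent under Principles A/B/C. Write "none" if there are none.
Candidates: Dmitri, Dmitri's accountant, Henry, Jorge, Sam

Henry

*himself* is a reflexive; Principle A requires it to be bound within its binding domain — the matrix clause.
— Dmitri: possessor inside the object DP of the clause headed by 'reminded'; does not c-command the reflexive — cannot bind it (Principle A).
— Dmitri's accountant: object of the clause headed by 'reminded'; does not c-command the reflexive — cannot bind it (Principle A).
— Henry: subject of the matrix clause; c-commands the reflexive within its binding domain — allowed (Principle A).
— Jorge: second object of the clause headed by 'reminded'; does not c-command the reflexive — cannot bind it (Principle A).
— Sam: subject of the clause headed by 'supposed'; does not c-command the reflexive — cannot bind it (Principle A).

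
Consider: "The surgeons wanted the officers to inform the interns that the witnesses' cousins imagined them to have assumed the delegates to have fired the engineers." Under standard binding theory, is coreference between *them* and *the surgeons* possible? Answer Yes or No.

Yes

*the surgeons* is an R-expression; Principle C requires it to be free (not bound by any c-commanding expression).
— them: subject of the clause headed by 'assumed'; the pronoun does not c-command the R-expression — coreference allowed.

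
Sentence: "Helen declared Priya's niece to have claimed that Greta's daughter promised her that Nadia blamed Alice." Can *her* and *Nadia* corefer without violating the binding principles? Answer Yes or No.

No

*Nadia* is an R-expression; Principle C requires it to be free (not bound by any c-commanding expression).
— her: object of the clause headed by 'promised'; the pronoun c-commands the R-expression — coreference blocked (Principle C).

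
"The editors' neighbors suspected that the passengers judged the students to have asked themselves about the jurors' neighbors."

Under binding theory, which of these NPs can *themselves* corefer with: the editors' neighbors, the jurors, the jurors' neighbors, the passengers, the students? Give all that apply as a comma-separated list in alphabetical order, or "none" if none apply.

*themselves* is a reflexive; Principle A requires it to be bound within its binding domain — the clause headed by 'asked'.
— the editors' neighbors: subject of the matrix clause; c-commands the reflexive but lies outside its binding domain — cannot bind it (Principle A).
— the jurors: possessor inside the second object DP of the clause headed by 'asked'; does not c-command the reflexive — cannot bind it (Principle A).
— the jurors' neighbors: second object of the clause headed by 'asked'; does not c-command the reflexive — cannot bind it (Principle A).
— the passengers: subject of the clause headed by 'judged'; c-commands the reflexive but lies outside its binding domain — cannot bind it (Principle A).
— the students: subject of the clause headed by 'asked'; c-commands the reflexive within its binding domain — allowed (Principle A).

the students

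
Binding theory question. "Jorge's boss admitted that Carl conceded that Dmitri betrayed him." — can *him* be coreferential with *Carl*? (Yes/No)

Yes

*him* is a pronoun; Principle B requires it to be free in its binding domain — the clause headed by 'betrayed'.
— Carl: subject of the clause headed by 'conceded'; c-commands the pronoun but lies outside its binding domain — allowed.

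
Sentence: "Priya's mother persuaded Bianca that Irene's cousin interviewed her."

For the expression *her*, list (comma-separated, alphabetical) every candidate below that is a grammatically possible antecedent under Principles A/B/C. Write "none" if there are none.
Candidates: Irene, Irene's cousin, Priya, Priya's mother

*her* is a pronoun; Principle B requires it to be free in its binding domain — the clause headed by 'interviewed'.
— Irene: possessor inside the subject DP of the clause headed by 'interviewed'; does not c-command the pronoun — Principle B does not apply; allowed.
— Irene's cousin: subject of the clause headed by 'interviewed'; c-commands the pronoun within its binding domain — blocked (Principle B).
— Priya: possessor inside the subject DP of the matrix clause; does not c-command the pronoun — Principle B does not apply; allowed.
— Priya's mother: subject of the matrix clause; c-commands the pronoun but lies outside its binding domain — allowed.

Irene, Priya, Priya's mother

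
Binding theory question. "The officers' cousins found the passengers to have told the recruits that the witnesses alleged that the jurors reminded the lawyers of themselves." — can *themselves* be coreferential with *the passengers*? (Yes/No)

*themselves* is a reflexive; Principle A requires it to be bound within its binding domain — the clause headed by 'reminded'.
— the passengers: subject of the clause headed by 'told'; c-commands the reflexive but lies outside its binding domain — cannot bind it (Principle A).

No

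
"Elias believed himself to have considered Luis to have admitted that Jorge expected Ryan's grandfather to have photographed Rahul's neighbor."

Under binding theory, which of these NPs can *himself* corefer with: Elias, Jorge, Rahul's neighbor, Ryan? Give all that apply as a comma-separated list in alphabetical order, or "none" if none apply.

Elias

*himself* is a reflexive; Principle A requires it to be bound within its binding domain — the matrix clause.
— Elias: subject of the matrix clause; c-commands the reflexive within its binding domain — allowed (Principle A).
— Jorge: subject of the clause headed by 'expected'; does not c-command the reflexive — cannot bind it (Principle A).
— Rahul's neighbor: object of the clause headed by 'photographed'; does not c-command the reflexive — cannot bind it (Principle A).
— Ryan: possessor inside the subject DP of the clause headed by 'photographed'; does not c-command the reflexive — cannot bind it (Principle A).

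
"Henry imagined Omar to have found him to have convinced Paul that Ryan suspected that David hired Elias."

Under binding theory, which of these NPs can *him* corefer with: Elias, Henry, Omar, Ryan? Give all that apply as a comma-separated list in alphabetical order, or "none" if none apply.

Henry

*him* is a pronoun; Principle B requires it to be free in its binding domain — the clause headed by 'found'.
— Elias: object of the clause headed by 'hired'; is c-commanded by the pronoun; coreference would bind this R-expression — blocked (Principle C).
— Henry: subject of the matrix clause; c-commands the pronoun but lies outside its binding domain — allowed.
— Omar: subject of the clause headed by 'found'; c-commands the pronoun within its binding domain — blocked (Principle B).
— Ryan: subject of the clause headed by 'suspected'; is c-commanded by the pronoun; coreference would bind this R-expression — blocked (Principle C).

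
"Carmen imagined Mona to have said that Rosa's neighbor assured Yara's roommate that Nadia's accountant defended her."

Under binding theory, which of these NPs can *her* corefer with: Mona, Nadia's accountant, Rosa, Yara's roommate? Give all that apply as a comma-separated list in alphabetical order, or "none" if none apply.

*her* is a pronoun; Principle B requires it to be free in its binding domain — the clause headed by 'defended'.
— Mona: subject of the clause headed by 'said'; c-commands the pronoun but lies outside its binding domain — allowed.
— Nadia's accountant: subject of the clause headed by 'defended'; c-commands the pronoun within its binding domain — blocked (Principle B).
— Rosa: possessor inside the subject DP of the clause headed by 'assured'; does not c-command the pronoun — Principle B does not apply; allowed.
— Yara's roommate: object of the clause headed by 'assured'; c-commands the pronoun but lies outside its binding domain — allowed.

Mona, Rosa, Yara's roommate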